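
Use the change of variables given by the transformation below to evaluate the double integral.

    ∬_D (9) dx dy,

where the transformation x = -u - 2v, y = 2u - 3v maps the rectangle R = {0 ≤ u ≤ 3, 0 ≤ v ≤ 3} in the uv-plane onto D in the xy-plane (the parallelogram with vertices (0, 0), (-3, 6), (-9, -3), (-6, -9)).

Compute the Jacobian determinant of (x, y) with respect to (u, v):

    ∂(x,y)/∂(u,v) = | -1  -2 | = (-1)(-3) - (-2)(2) = 7.
                   | 2  -3 |

Its absolute value is |J| = 7 (the area scaling factor).

Substituting x = -u - 2v, y = 2u - 3v into the integrand,

    9 → 9,

so the integral becomes

    ∬_R (9) · |J| du dv = ∫_0^3 ∫_0^3 (63) dv du.

Inner (v): 189.
Outer (u): 567.

Therefore ∬_D (9) dx dy = 567.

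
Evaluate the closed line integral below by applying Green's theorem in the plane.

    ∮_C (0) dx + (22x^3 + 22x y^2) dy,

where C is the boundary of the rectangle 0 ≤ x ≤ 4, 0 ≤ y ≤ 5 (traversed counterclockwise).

Green's theorem converts the closed line integral into a double integral over the enclosed region D:

    ∮_C P dx + Q dy = ∬_D (∂Q/∂x - ∂P/∂y) dA.

Here P = 0, Q = 22x^3 + 22x y^2, so

    ∂Q/∂x = 66x^2 + 22y^2,    ∂P/∂y = 0,
    ∂Q/∂x - ∂P/∂y = 66x^2 + 22y^2.

D is the region 0 ≤ x ≤ 4, 0 ≤ y ≤ 5. Evaluating the double integral:

    ∬_D (66x^2 + 22y^2) dA = ∫_0^{4} ∫_0^{5} (66x^2 + 22y^2) dy dx.

Inner (y from 0 to 5): 330x^2 + 2750/3.
Outer (x from 0 to 4): 32120/3.

Therefore ∮_C P dx + Q dy = 32120/3.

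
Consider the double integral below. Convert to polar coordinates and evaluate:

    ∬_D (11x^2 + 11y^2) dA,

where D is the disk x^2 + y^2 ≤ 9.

The region D is 0 ≤ r ≤ 3, 0 ≤ θ ≤ 2π in polar coordinates, where x = r cos(θ), y = r sin(θ), and dA = r dr dθ.

Under the substitution, the integrand becomes 11r^2, so

    ∬_D (11x^2 + 11y^2) dA = ∫_{0}^{2π} ∫_{0}^{3} (11r^2) · r dr dθ.

Inner integral (in r): ∫_{0}^{3} (11r^2) · r dr = 891/4.

Outer integral (in θ): ∫_{0}^{2π} (891/4) dθ = 891π/2.

Therefore ∬_D (11x^2 + 11y^2) dA = 891π/2.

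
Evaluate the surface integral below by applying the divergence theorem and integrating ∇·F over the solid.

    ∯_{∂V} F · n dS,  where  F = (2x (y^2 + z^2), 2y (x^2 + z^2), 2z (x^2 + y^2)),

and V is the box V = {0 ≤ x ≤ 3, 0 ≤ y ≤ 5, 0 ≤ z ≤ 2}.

By the divergence theorem,

    ∯_{∂V} F · n dS = ∭_V (∇ · F) dV.

Compute the divergence:
    ∇ · F = ∂F_x/∂x + ∂F_y/∂y + ∂F_z/∂z = 2y^2 + 2z^2 + 2x^2 + 2z^2 + 2x^2 + 2y^2 = 4x^2 + 4y^2 + 4z^2.

V is a rectangular box, so dV = dx dy dz with 0 ≤ x ≤ 3, 0 ≤ y ≤ 5, 0 ≤ z ≤ 2.

Integrate (4x^2 + 4y^2 + 4z^2) over V as an iterated integral:

    ∭_V (∇·F) dV = ∫_0^{3} ∫_0^{5} ∫_0^{2} (4x^2 + 4y^2 + 4z^2) dz dy dx.

Inner (z from 0 to 2): 8x^2 + 8y^2 + 32/3.
Middle (y from 0 to 5): 40x^2 + 1160/3.
Outer (x from 0 to 3): 1520.

Therefore ∯_{∂V} F · n dS = 1520.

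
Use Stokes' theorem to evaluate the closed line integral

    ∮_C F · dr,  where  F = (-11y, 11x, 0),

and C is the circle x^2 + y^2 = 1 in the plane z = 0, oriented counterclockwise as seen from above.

Let S be the flat disk x^2 + y^2 ≤ 1 in the plane z = 0, with upward unit normal n̂ = ẑ. By Stokes' theorem,

    ∮_C F · dr = ∬_S (∇ × F) · n̂ dS = ∬_D (curl F)_z dA,

where D is the disk x^2 + y^2 ≤ 1.

Compute the curl of F = (-11y, 11x, 0):
    (∇ × F)_x = ∂F_z/∂y - ∂F_y/∂z = 0,
    (∇ × F)_y = ∂F_x/∂z - ∂F_z/∂x = 0,
    (∇ × F)_z = ∂F_y/∂x - ∂F_x/∂y = 22.

On z = 0, (curl F)_z = 22.

Convert to polar (x = r cos θ, y = r sin θ, dA = r dr dθ); the integrand becomes 22, so

    ∬_D (curl F)_z dA = ∫_0^{2π} ∫_0^{1} (22) · r dr dθ.

Inner (r from 0 to 1): 11.
Outer (θ from 0 to 2π): 22π.

Therefore ∮_C F · dr = 22π.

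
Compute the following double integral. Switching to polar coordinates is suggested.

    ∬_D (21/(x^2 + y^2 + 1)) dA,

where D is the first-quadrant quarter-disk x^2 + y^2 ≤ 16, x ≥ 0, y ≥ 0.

The region D is 0 ≤ r ≤ 4, 0 ≤ θ ≤ π/2 in polar coordinates, where x = r cos(θ), y = r sin(θ), and dA = r dr dθ.

Under the substitution, the integrand becomes 21/(r^2 + 1), so

    ∬_D (21/(x^2 + y^2 + 1)) dA = ∫_{0}^{π/2} ∫_{0}^{4} (21/(r^2 + 1)) · r dr dθ.

Inner integral (in r): ∫_{0}^{4} (21/(r^2 + 1)) · r dr = 21log(17)/2.

Outer integral (in θ): ∫_{0}^{π/2} (21log(17)/2) dθ = 21π log(17)/4.

Therefore ∬_D (21/(x^2 + y^2 + 1)) dA = 21π log(17)/4.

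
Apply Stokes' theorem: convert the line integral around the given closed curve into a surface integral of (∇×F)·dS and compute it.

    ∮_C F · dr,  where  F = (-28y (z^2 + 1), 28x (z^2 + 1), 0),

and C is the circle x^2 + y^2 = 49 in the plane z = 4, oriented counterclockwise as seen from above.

Let S be the flat disk x^2 + y^2 ≤ 49 in the plane z = 4, with upward unit normal n̂ = ẑ. By Stokes' theorem,

    ∮_C F · dr = ∬_S (∇ × F) · n̂ dS = ∬_D (curl F)_z dA,

where D is the disk x^2 + y^2 ≤ 49.

Compute the curl of F = (-28y (z^2 + 1), 28x (z^2 + 1), 0):
    (∇ × F)_x = ∂F_z/∂y - ∂F_y/∂z = -56x z,
    (∇ × F)_y = ∂F_x/∂z - ∂F_z/∂x = -56y z,
    (∇ × F)_z = ∂F_y/∂x - ∂F_x/∂y = 56z^2 + 56.

On z = 4, (curl F)_z = 952.

Convert to polar (x = r cos θ, y = r sin θ, dA = r dr dθ); the integrand becomes 952, so

    ∬_D (curl F)_z dA = ∫_0^{2π} ∫_0^{7} (952) · r dr dθ.

Inner (r from 0 to 7): 23324.
Outer (θ from 0 to 2π): 46648π.

Therefore ∮_C F · dr = 46648π.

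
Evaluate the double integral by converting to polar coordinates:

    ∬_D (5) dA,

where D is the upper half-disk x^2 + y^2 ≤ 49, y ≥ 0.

The region D is 0 ≤ r ≤ 7, 0 ≤ θ ≤ π in polar coordinates, where x = r cos(θ), y = r sin(θ), and dA = r dr dθ.

Under the substitution, the integrand becomes 5, so

    ∬_D (5) dA = ∫_{0}^{π} ∫_{0}^{7} (5) · r dr dθ.

Inner integral (in r): ∫_{0}^{7} (5) · r dr = 245/2.

Outer integral (in θ): ∫_{0}^{π} (245/2) dθ = 245π/2.

Therefore ∬_D (5) dA = 245π/2.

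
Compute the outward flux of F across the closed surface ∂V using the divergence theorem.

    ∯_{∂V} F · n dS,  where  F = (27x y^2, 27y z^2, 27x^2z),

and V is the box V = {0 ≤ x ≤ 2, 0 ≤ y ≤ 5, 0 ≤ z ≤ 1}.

By the divergence theorem,

    ∯_{∂V} F · n dS = ∭_V (∇ · F) dV.

Compute the divergence:
    ∇ · F = ∂F_x/∂x + ∂F_y/∂y + ∂F_z/∂z = 27y^2 + 27z^2 + 27x^2 = 27x^2 + 27y^2 + 27z^2.

V is a rectangular box, so dV = dx dy dz with 0 ≤ x ≤ 2, 0 ≤ y ≤ 5, 0 ≤ z ≤ 1.

Integrate (27x^2 + 27y^2 + 27z^2) over V as an iterated integral:

    ∭_V (∇·F) dV = ∫_0^{2} ∫_0^{5} ∫_0^{1} (27x^2 + 27y^2 + 27z^2) dz dy dx.

Inner (z from 0 to 1): 27x^2 + 27y^2 + 9.
Middle (y from 0 to 5): 135x^2 + 1170.
Outer (x from 0 to 2): 2700.

Therefore ∯_{∂V} F · n dS = 2700.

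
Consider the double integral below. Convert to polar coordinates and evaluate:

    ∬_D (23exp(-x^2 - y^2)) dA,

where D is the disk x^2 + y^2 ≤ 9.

The region D is 0 ≤ r ≤ 3, 0 ≤ θ ≤ 2π in polar coordinates, where x = r cos(θ), y = r sin(θ), and dA = r dr dθ.

Under the substitution, the integrand becomes 23exp(-r^2), so

    ∬_D (23exp(-x^2 - y^2)) dA = ∫_{0}^{2π} ∫_{0}^{3} (23exp(-r^2)) · r dr dθ.

Inner integral (in r): ∫_{0}^{3} (23exp(-r^2)) · r dr = 23/2 - 23exp(-9)/2.

Outer integral (in θ): ∫_{0}^{2π} (23/2 - 23exp(-9)/2) dθ = -23π exp(-9) + 23π.

Therefore ∬_D (23exp(-x^2 - y^2)) dA = -23π exp(-9) + 23π.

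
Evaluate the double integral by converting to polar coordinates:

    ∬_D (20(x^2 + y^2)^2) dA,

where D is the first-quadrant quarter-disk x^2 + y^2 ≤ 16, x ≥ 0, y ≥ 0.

The region D is 0 ≤ r ≤ 4, 0 ≤ θ ≤ π/2 in polar coordinates, where x = r cos(θ), y = r sin(θ), and dA = r dr dθ.

Under the substitution, the integrand becomes 20r^4, so

    ∬_D (20(x^2 + y^2)^2) dA = ∫_{0}^{π/2} ∫_{0}^{4} (20r^4) · r dr dθ.

Inner integral (in r): ∫_{0}^{4} (20r^4) · r dr = 40960/3.

Outer integral (in θ): ∫_{0}^{π/2} (40960/3) dθ = 20480π/3.

Therefore ∬_D (20(x^2 + y^2)^2) dA = 20480π/3.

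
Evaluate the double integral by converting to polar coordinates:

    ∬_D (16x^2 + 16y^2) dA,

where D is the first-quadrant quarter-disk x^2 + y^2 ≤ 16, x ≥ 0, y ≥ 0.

The region D is 0 ≤ r ≤ 4, 0 ≤ θ ≤ π/2 in polar coordinates, where x = r cos(θ), y = r sin(θ), and dA = r dr dθ.

Under the substitution, the integrand becomes 16r^2, so

    ∬_D (16x^2 + 16y^2) dA = ∫_{0}^{π/2} ∫_{0}^{4} (16r^2) · r dr dθ.

Inner integral (in r): ∫_{0}^{4} (16r^2) · r dr = 1024.

Outer integral (in θ): ∫_{0}^{π/2} (1024) dθ = 512π.

Therefore ∬_D (16x^2 + 16y^2) dA = 512π.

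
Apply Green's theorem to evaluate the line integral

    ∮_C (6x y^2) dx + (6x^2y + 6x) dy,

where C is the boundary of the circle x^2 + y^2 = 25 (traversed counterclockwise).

Green's theorem converts the closed line integral into a double integral over the enclosed region D:

    ∮_C P dx + Q dy = ∬_D (∂Q/∂x - ∂P/∂y) dA.

Here P = 6x y^2, Q = 6x^2y + 6x, so

    ∂Q/∂x = 12x y + 6,    ∂P/∂y = 12x y,
    ∂Q/∂x - ∂P/∂y = 6.

D is the region x^2 + y^2 ≤ 25. Evaluating the double integral:

In polar coordinates (x = r cos θ, y = r sin θ, dA = r dr dθ) the integrand becomes 6, so

    ∬_D (6) dA = ∫_0^{2π} ∫_0^{5} (6) · r dr dθ.

Inner (r from 0 to 5): 75.
Outer (θ from 0 to 2π): 150π.

Therefore ∮_C P dx + Q dy = 150π.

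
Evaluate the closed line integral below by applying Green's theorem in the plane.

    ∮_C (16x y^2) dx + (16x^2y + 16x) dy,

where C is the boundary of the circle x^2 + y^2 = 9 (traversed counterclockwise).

Green's theorem converts the closed line integral into a double integral over the enclosed region D:

    ∮_C P dx + Q dy = ∬_D (∂Q/∂x - ∂P/∂y) dA.

Here P = 16x y^2, Q = 16x^2y + 16x, so

    ∂Q/∂x = 32x y + 16,    ∂P/∂y = 32x y,
    ∂Q/∂x - ∂P/∂y = 16.

D is the region x^2 + y^2 ≤ 9. Evaluating the double integral:

In polar coordinates (x = r cos θ, y = r sin θ, dA = r dr dθ) the integrand becomes 16, so

    ∬_D (16) dA = ∫_0^{2π} ∫_0^{3} (16) · r dr dθ.

Inner (r from 0 to 3): 72.
Outer (θ from 0 to 2π): 144π.

Therefore ∮_C P dx + Q dy = 144π.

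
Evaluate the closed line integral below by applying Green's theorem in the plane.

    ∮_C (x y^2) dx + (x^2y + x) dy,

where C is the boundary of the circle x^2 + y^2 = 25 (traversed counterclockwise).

Green's theorem converts the closed line integral into a double integral over the enclosed region D:

    ∮_C P dx + Q dy = ∬_D (∂Q/∂x - ∂P/∂y) dA.

Here P = x y^2, Q = x^2y + x, so

    ∂Q/∂x = 2x y + 1,    ∂P/∂y = 2x y,
    ∂Q/∂x - ∂P/∂y = 1.

D is the region x^2 + y^2 ≤ 25. Evaluating the double integral:

In polar coordinates (x = r cos θ, y = r sin θ, dA = r dr dθ) the integrand becomes 1, so

    ∬_D (1) dA = ∫_0^{2π} ∫_0^{5} (1) · r dr dθ.

Inner (r from 0 to 5): 25/2.
Outer (θ from 0 to 2π): 25π.

Therefore ∮_C P dx + Q dy = 25π.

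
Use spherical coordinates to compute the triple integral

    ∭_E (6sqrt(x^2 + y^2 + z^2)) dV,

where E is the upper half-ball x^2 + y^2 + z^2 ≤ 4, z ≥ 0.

In spherical coordinates, x = ρ sin(φ) cos(θ), y = ρ sin(φ) sin(θ), z = ρ cos(φ), and dV = ρ^2 sin(φ) dρ dφ dθ.

The integrand becomes 6ρ, so

    ∭_E (6sqrt(x^2 + y^2 + z^2)) dV = ∫_{0}^{2π} ∫_{0}^{π/2} ∫_{0}^{2} (6ρ) · ρ^2 sin(φ) dρ dφ dθ.

Inner (ρ): 24sin(φ).
Middle (φ): 24.
Outer (θ): 48π.

Therefore the triple integral equals 48π.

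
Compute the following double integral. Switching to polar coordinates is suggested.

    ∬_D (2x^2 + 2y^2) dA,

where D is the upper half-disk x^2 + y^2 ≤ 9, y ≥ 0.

The region D is 0 ≤ r ≤ 3, 0 ≤ θ ≤ π in polar coordinates, where x = r cos(θ), y = r sin(θ), and dA = r dr dθ.

Under the substitution, the integrand becomes 2r^2, so

    ∬_D (2x^2 + 2y^2) dA = ∫_{0}^{π} ∫_{0}^{3} (2r^2) · r dr dθ.

Inner integral (in r): ∫_{0}^{3} (2r^2) · r dr = 81/2.

Outer integral (in θ): ∫_{0}^{π} (81/2) dθ = 81π/2.

Therefore ∬_D (2x^2 + 2y^2) dA = 81π/2.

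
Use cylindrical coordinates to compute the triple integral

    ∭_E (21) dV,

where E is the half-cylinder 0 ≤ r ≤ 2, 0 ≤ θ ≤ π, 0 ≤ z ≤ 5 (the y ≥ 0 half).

In cylindrical coordinates, x = r cos(θ), y = r sin(θ), z = z, and dV = r dr dθ dz.

The integrand becomes 21, so

    ∭_E (21) dV = ∫_{0}^{π} ∫_{0}^{2} ∫_{0}^{5} (21) · r dz dr dθ.

Inner (z): 105r.
Middle (r from 0 to 2): 210.
Outer (θ): 210π.

Therefore the triple integral equals 210π.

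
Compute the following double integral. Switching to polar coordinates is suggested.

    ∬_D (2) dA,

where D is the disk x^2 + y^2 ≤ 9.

The region D is 0 ≤ r ≤ 3, 0 ≤ θ ≤ 2π in polar coordinates, where x = r cos(θ), y = r sin(θ), and dA = r dr dθ.

Under the substitution, the integrand becomes 2, so

    ∬_D (2) dA = ∫_{0}^{2π} ∫_{0}^{3} (2) · r dr dθ.

Inner integral (in r): ∫_{0}^{3} (2) · r dr = 9.

Outer integral (in θ): ∫_{0}^{2π} (9) dθ = 18π.

Therefore ∬_D (2) dA = 18π.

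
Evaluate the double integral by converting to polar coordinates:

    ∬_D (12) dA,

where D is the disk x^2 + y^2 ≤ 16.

The region D is 0 ≤ r ≤ 4, 0 ≤ θ ≤ 2π in polar coordinates, where x = r cos(θ), y = r sin(θ), and dA = r dr dθ.

Under the substitution, the integrand becomes 12, so

    ∬_D (12) dA = ∫_{0}^{2π} ∫_{0}^{4} (12) · r dr dθ.

Inner integral (in r): ∫_{0}^{4} (12) · r dr = 96.

Outer integral (in θ): ∫_{0}^{2π} (96) dθ = 192π.

Therefore ∬_D (12) dA = 192π.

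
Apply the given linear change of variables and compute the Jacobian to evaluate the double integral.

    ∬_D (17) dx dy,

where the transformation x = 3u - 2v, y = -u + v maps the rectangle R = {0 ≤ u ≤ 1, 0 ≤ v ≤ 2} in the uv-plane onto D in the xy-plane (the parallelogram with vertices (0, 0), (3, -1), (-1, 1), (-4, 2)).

Compute the Jacobian determinant of (x, y) with respect to (u, v):

    ∂(x,y)/∂(u,v) = | 3  -2 | = (3)(1) - (-2)(-1) = 1.
                   | -1  1 |

Its absolute value is |J| = 1 (the area scaling factor).

Substituting x = 3u - 2v, y = -u + v into the integrand,

    17 → 17,

so the integral becomes

    ∬_R (17) · |J| du dv = ∫_0^1 ∫_0^2 (17) dv du.

Inner (v): 34.
Outer (u): 34.

Therefore ∬_D (17) dx dy = 34.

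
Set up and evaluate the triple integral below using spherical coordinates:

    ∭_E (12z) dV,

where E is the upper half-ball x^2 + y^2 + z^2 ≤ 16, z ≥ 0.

In spherical coordinates, x = ρ sin(φ) cos(θ), y = ρ sin(φ) sin(θ), z = ρ cos(φ), and dV = ρ^2 sin(φ) dρ dφ dθ.

The integrand becomes 12ρ cos(φ), so

    ∭_E (12z) dV = ∫_{0}^{2π} ∫_{0}^{π/2} ∫_{0}^{4} (12ρ cos(φ)) · ρ^2 sin(φ) dρ dφ dθ.

Inner (ρ): 384sin(2φ).
Middle (φ): 384.
Outer (θ): 768π.

Therefore the triple integral equals 768π.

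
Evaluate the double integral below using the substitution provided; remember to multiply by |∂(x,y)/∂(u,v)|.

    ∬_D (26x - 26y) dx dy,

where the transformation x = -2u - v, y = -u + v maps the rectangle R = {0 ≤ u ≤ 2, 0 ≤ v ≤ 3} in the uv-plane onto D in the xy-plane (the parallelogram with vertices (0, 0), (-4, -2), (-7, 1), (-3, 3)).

Compute the Jacobian determinant of (x, y) with respect to (u, v):

    ∂(x,y)/∂(u,v) = | -2  -1 | = (-2)(1) - (-1)(-1) = -3.
                   | -1  1 |

Its absolute value is |J| = 3 (the area scaling factor).

Substituting x = -2u - v, y = -u + v into the integrand,

    26x - 26y → -26u - 52v,

so the integral becomes

    ∬_R (-26u - 52v) · |J| du dv = ∫_0^2 ∫_0^3 (-78u - 156v) dv du.

Inner (v): -234u - 702.
Outer (u): -1872.

Therefore ∬_D (26x - 26y) dx dy = -1872.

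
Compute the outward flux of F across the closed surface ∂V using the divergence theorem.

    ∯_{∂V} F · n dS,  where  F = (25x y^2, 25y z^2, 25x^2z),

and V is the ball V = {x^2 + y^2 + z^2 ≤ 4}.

By the divergence theorem,

    ∯_{∂V} F · n dS = ∭_V (∇ · F) dV.

Compute the divergence:
    ∇ · F = ∂F_x/∂x + ∂F_y/∂y + ∂F_z/∂z = 25y^2 + 25z^2 + 25x^2 = 25x^2 + 25y^2 + 25z^2.

In spherical coordinates, x = ρ sin(φ) cos(θ), y = ρ sin(φ) sin(θ), z = ρ cos(φ), dV = ρ^2 sin(φ) dρ dφ dθ, with 0 ≤ ρ ≤ 2, 0 ≤ φ ≤ π, 0 ≤ θ ≤ 2π.

The integrand, after substitution and multiplying by the volume element, becomes (25ρ^2) · ρ^2 sin(φ), so

    ∭_V (∇·F) dV = ∫_0^{2π} ∫_0^{π} ∫_0^{2} (25ρ^2) · ρ^2 sin(φ) dρ dφ dθ.

Inner (ρ from 0 to 2): 160sin(φ).
Middle (φ from 0 to π): 320.
Outer (θ from 0 to 2π): 640π.

Therefore ∯_{∂V} F · n dS = 640π.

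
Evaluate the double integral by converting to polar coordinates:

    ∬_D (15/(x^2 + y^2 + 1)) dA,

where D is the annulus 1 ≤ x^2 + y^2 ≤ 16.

The region D is 1 ≤ r ≤ 4, 0 ≤ θ ≤ 2π in polar coordinates, where x = r cos(θ), y = r sin(θ), and dA = r dr dθ.

Under the substitution, the integrand becomes 15/(r^2 + 1), so

    ∬_D (15/(x^2 + y^2 + 1)) dA = ∫_{0}^{2π} ∫_{1}^{4} (15/(r^2 + 1)) · r dr dθ.

Inner integral (in r): ∫_{1}^{4} (15/(r^2 + 1)) · r dr = log(410338673sqrt(34)/256).

Outer integral (in θ): ∫_{0}^{2π} (log(410338673sqrt(34)/256)) dθ = log((410338673sqrt(34)/256)^(2π)).

Therefore ∬_D (15/(x^2 + y^2 + 1)) dA = log((410338673sqrt(34)/256)^(2π)).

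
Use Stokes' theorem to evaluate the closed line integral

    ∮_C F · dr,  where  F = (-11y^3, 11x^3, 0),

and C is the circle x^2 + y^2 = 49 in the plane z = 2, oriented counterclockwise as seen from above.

Let S be the flat disk x^2 + y^2 ≤ 49 in the plane z = 2, with upward unit normal n̂ = ẑ. By Stokes' theorem,

    ∮_C F · dr = ∬_S (∇ × F) · n̂ dS = ∬_D (curl F)_z dA,

where D is the disk x^2 + y^2 ≤ 49.

Compute the curl of F = (-11y^3, 11x^3, 0):
    (∇ × F)_x = ∂F_z/∂y - ∂F_y/∂z = 0,
    (∇ × F)_y = ∂F_x/∂z - ∂F_z/∂x = 0,
    (∇ × F)_z = ∂F_y/∂x - ∂F_x/∂y = 33x^2 + 33y^2.

On z = 2, (curl F)_z = 33x^2 + 33y^2.

Convert to polar (x = r cos θ, y = r sin θ, dA = r dr dθ); the integrand becomes 33r^2, so

    ∬_D (curl F)_z dA = ∫_0^{2π} ∫_0^{7} (33r^2) · r dr dθ.

Inner (r from 0 to 7): 79233/4.
Outer (θ from 0 to 2π): 79233π/2.

Therefore ∮_C F · dr = 79233π/2.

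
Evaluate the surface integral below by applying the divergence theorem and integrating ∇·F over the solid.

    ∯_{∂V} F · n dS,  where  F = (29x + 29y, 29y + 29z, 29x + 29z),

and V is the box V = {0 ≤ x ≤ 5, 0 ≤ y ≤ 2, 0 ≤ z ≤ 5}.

By the divergence theorem,

    ∯_{∂V} F · n dS = ∭_V (∇ · F) dV.

Compute the divergence:
    ∇ · F = ∂F_x/∂x + ∂F_y/∂y + ∂F_z/∂z = 29 + 29 + 29 = 87.

V is a rectangular box, so dV = dx dy dz with 0 ≤ x ≤ 5, 0 ≤ y ≤ 2, 0 ≤ z ≤ 5.

Integrate (87) over V as an iterated integral:

    ∭_V (∇·F) dV = ∫_0^{5} ∫_0^{2} ∫_0^{5} (87) dz dy dx.

Inner (z from 0 to 5): 435.
Middle (y from 0 to 2): 870.
Outer (x from 0 to 5): 4350.

Therefore ∯_{∂V} F · n dS = 4350.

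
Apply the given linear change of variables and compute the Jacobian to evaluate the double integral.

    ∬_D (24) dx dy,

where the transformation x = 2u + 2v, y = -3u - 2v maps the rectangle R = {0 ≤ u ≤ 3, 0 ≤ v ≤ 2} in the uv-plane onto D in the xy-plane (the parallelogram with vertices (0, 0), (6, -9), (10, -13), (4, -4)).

Compute the Jacobian determinant of (x, y) with respect to (u, v):

    ∂(x,y)/∂(u,v) = | 2  2 | = (2)(-2) - (2)(-3) = 2.
                   | -3  -2 |

Its absolute value is |J| = 2 (the area scaling factor).

Substituting x = 2u + 2v, y = -3u - 2v into the integrand,

    24 → 24,

so the integral becomes

    ∬_R (24) · |J| du dv = ∫_0^3 ∫_0^2 (48) dv du.

Inner (v): 96.
Outer (u): 288.

Therefore ∬_D (24) dx dy = 288.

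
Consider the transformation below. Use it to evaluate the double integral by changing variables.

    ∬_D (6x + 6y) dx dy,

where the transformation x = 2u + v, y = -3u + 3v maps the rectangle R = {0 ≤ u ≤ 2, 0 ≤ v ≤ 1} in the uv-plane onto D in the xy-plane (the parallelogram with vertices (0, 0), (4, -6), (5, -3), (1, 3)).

Compute the Jacobian determinant of (x, y) with respect to (u, v):

    ∂(x,y)/∂(u,v) = | 2  1 | = (2)(3) - (1)(-3) = 9.
                   | -3  3 |

Its absolute value is |J| = 9 (the area scaling factor).

Substituting x = 2u + v, y = -3u + 3v into the integrand,

    6x + 6y → -6u + 24v,

so the integral becomes

    ∬_R (-6u + 24v) · |J| du dv = ∫_0^2 ∫_0^1 (-54u + 216v) dv du.

Inner (v): 108 - 54u.
Outer (u): 108.

Therefore ∬_D (6x + 6y) dx dy = 108.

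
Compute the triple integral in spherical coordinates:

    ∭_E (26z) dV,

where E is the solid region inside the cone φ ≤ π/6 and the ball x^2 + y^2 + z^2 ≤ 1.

In spherical coordinates, x = ρ sin(φ) cos(θ), y = ρ sin(φ) sin(θ), z = ρ cos(φ), and dV = ρ^2 sin(φ) dρ dφ dθ.

The integrand becomes 26ρ cos(φ), so

    ∭_E (26z) dV = ∫_{0}^{2π} ∫_{0}^{π/6} ∫_{0}^{1} (26ρ cos(φ)) · ρ^2 sin(φ) dρ dφ dθ.

Inner (ρ): 13sin(2φ)/4.
Middle (φ): 13/16.
Outer (θ): 13π/8.

Therefore the triple integral equals 13π/8.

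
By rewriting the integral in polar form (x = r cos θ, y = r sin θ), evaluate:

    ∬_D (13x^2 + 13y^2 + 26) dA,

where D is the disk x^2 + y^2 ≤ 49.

The region D is 0 ≤ r ≤ 7, 0 ≤ θ ≤ 2π in polar coordinates, where x = r cos(θ), y = r sin(θ), and dA = r dr dθ.

Under the substitution, the integrand becomes 13r^2 + 26, so

    ∬_D (13x^2 + 13y^2 + 26) dA = ∫_{0}^{2π} ∫_{0}^{7} (13r^2 + 26) · r dr dθ.

Inner integral (in r): ∫_{0}^{7} (13r^2 + 26) · r dr = 33761/4.

Outer integral (in θ): ∫_{0}^{2π} (33761/4) dθ = 33761π/2.

Therefore ∬_D (13x^2 + 13y^2 + 26) dA = 33761π/2.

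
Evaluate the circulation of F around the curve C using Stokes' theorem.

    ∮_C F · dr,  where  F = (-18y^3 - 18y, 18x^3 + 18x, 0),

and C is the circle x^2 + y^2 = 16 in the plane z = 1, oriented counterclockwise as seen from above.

Let S be the flat disk x^2 + y^2 ≤ 16 in the plane z = 1, with upward unit normal n̂ = ẑ. By Stokes' theorem,

    ∮_C F · dr = ∬_S (∇ × F) · n̂ dS = ∬_D (curl F)_z dA,

where D is the disk x^2 + y^2 ≤ 16.

Compute the curl of F = (-18y^3 - 18y, 18x^3 + 18x, 0):
    (∇ × F)_x = ∂F_z/∂y - ∂F_y/∂z = 0,
    (∇ × F)_y = ∂F_x/∂z - ∂F_z/∂x = 0,
    (∇ × F)_z = ∂F_y/∂x - ∂F_x/∂y = 54x^2 + 54y^2 + 36.

On z = 1, (curl F)_z = 54x^2 + 54y^2 + 36.

Convert to polar (x = r cos θ, y = r sin θ, dA = r dr dθ); the integrand becomes 54r^2 + 36, so

    ∬_D (curl F)_z dA = ∫_0^{2π} ∫_0^{4} (54r^2 + 36) · r dr dθ.

Inner (r from 0 to 4): 3744.
Outer (θ from 0 to 2π): 7488π.

Therefore ∮_C F · dr = 7488π.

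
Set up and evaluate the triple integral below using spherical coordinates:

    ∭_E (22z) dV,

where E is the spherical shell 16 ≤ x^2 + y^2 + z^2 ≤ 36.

In spherical coordinates, x = ρ sin(φ) cos(θ), y = ρ sin(φ) sin(θ), z = ρ cos(φ), and dV = ρ^2 sin(φ) dρ dφ dθ.

The integrand becomes 22ρ cos(φ), so

    ∭_E (22z) dV = ∫_{0}^{2π} ∫_{0}^{π} ∫_{4}^{6} (22ρ cos(φ)) · ρ^2 sin(φ) dρ dφ dθ.

Inner (ρ): 2860sin(2φ).
Middle (φ): 0.
Outer (θ): 0.

Therefore the triple integral equals 0.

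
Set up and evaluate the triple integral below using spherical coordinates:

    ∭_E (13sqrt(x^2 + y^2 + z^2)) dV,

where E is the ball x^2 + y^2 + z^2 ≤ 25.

In spherical coordinates, x = ρ sin(φ) cos(θ), y = ρ sin(φ) sin(θ), z = ρ cos(φ), and dV = ρ^2 sin(φ) dρ dφ dθ.

The integrand becomes 13ρ, so

    ∭_E (13sqrt(x^2 + y^2 + z^2)) dV = ∫_{0}^{2π} ∫_{0}^{π} ∫_{0}^{5} (13ρ) · ρ^2 sin(φ) dρ dφ dθ.

Inner (ρ): 8125sin(φ)/4.
Middle (φ): 8125/2.
Outer (θ): 8125π.

Therefore the triple integral equals 8125π.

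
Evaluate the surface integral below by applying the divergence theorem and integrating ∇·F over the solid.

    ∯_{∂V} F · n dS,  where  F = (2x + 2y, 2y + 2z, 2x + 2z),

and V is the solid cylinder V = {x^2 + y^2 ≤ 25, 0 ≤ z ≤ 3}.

By the divergence theorem,

    ∯_{∂V} F · n dS = ∭_V (∇ · F) dV.

Compute the divergence:
    ∇ · F = ∂F_x/∂x + ∂F_y/∂y + ∂F_z/∂z = 2 + 2 + 2 = 6.

In cylindrical coordinates, x = r cos(θ), y = r sin(θ), z = z, dV = r dr dθ dz, with 0 ≤ r ≤ 5, 0 ≤ θ ≤ 2π, 0 ≤ z ≤ 3.

The integrand, after substitution and multiplying by the volume element, becomes (6) · r, so

    ∭_V (∇·F) dV = ∫_0^{2π} ∫_0^{5} ∫_0^{3} (6) · r dz dr dθ.

Inner (z from 0 to 3): 18r.
Middle (r from 0 to 5): 225.
Outer (θ from 0 to 2π): 450π.

Therefore ∯_{∂V} F · n dS = 450π.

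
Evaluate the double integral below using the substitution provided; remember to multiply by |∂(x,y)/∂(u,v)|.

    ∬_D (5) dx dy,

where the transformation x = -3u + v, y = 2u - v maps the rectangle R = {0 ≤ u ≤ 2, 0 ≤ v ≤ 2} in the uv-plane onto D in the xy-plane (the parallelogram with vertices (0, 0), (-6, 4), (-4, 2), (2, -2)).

Compute the Jacobian determinant of (x, y) with respect to (u, v):

    ∂(x,y)/∂(u,v) = | -3  1 | = (-3)(-1) - (1)(2) = 1.
                   | 2  -1 |

Its absolute value is |J| = 1 (the area scaling factor).

Substituting x = -3u + v, y = 2u - v into the integrand,

    5 → 5,

so the integral becomes

    ∬_R (5) · |J| du dv = ∫_0^2 ∫_0^2 (5) dv du.

Inner (v): 10.
Outer (u): 20.

Therefore ∬_D (5) dx dy = 20.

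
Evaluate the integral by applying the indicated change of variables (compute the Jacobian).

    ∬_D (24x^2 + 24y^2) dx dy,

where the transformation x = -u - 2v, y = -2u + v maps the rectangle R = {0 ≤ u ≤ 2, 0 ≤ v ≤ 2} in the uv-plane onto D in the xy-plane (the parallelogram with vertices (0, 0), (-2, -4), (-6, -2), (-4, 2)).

Compute the Jacobian determinant of (x, y) with respect to (u, v):

    ∂(x,y)/∂(u,v) = | -1  -2 | = (-1)(1) - (-2)(-2) = -5.
                   | -2  1 |

Its absolute value is |J| = 5 (the area scaling factor).

Substituting x = -u - 2v, y = -2u + v into the integrand,

    24x^2 + 24y^2 → 120u^2 + 120v^2,

so the integral becomes

    ∬_R (120u^2 + 120v^2) · |J| du dv = ∫_0^2 ∫_0^2 (600u^2 + 600v^2) dv du.

Inner (v): 1200u^2 + 1600.
Outer (u): 6400.

Therefore ∬_D (24x^2 + 24y^2) dx dy = 6400.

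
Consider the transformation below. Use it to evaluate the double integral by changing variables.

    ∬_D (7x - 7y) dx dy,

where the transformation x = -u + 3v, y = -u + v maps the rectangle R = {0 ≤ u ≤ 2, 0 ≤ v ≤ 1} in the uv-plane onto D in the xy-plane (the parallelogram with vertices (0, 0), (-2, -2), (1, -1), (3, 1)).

Compute the Jacobian determinant of (x, y) with respect to (u, v):

    ∂(x,y)/∂(u,v) = | -1  3 | = (-1)(1) - (3)(-1) = 2.
                   | -1  1 |

Its absolute value is |J| = 2 (the area scaling factor).

Substituting x = -u + 3v, y = -u + v into the integrand,

    7x - 7y → 14v,

so the integral becomes

    ∬_R (14v) · |J| du dv = ∫_0^2 ∫_0^1 (28v) dv du.

Inner (v): 14.
Outer (u): 28.

Therefore ∬_D (7x - 7y) dx dy = 28.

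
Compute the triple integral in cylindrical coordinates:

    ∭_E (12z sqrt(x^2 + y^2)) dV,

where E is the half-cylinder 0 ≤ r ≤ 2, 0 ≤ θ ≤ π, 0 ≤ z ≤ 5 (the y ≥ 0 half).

In cylindrical coordinates, x = r cos(θ), y = r sin(θ), z = z, and dV = r dr dθ dz.

The integrand becomes 12r z, so

    ∭_E (12z sqrt(x^2 + y^2)) dV = ∫_{0}^{π} ∫_{0}^{2} ∫_{0}^{5} (12r z) · r dz dr dθ.

Inner (z): 150r^2.
Middle (r from 0 to 2): 400.
Outer (θ): 400π.

Therefore the triple integral equals 400π.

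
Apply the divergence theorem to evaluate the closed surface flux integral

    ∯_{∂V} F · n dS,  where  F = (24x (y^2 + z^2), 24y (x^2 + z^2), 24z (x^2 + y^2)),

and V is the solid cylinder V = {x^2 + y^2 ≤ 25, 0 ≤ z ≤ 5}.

By the divergence theorem,

    ∯_{∂V} F · n dS = ∭_V (∇ · F) dV.

Compute the divergence:
    ∇ · F = ∂F_x/∂x + ∂F_y/∂y + ∂F_z/∂z = 24y^2 + 24z^2 + 24x^2 + 24z^2 + 24x^2 + 24y^2 = 48x^2 + 48y^2 + 48z^2.

In cylindrical coordinates, x = r cos(θ), y = r sin(θ), z = z, dV = r dr dθ dz, with 0 ≤ r ≤ 5, 0 ≤ θ ≤ 2π, 0 ≤ z ≤ 5.

The integrand, after substitution and multiplying by the volume element, becomes (48r^2 + 48z^2) · r, so

    ∭_V (∇·F) dV = ∫_0^{2π} ∫_0^{5} ∫_0^{5} (48r^2 + 48z^2) · r dz dr dθ.

Inner (z from 0 to 5): 240r^3 + 2000r.
Middle (r from 0 to 5): 62500.
Outer (θ from 0 to 2π): 125000π.

Therefore ∯_{∂V} F · n dS = 125000π.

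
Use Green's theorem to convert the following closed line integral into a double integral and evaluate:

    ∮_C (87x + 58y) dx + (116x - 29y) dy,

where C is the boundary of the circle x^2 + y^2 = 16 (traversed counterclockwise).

Green's theorem converts the closed line integral into a double integral over the enclosed region D:

    ∮_C P dx + Q dy = ∬_D (∂Q/∂x - ∂P/∂y) dA.

Here P = 87x + 58y, Q = 116x - 29y, so

    ∂Q/∂x = 116,    ∂P/∂y = 58,
    ∂Q/∂x - ∂P/∂y = 58.

D is the region x^2 + y^2 ≤ 16. Evaluating the double integral:

In polar coordinates (x = r cos θ, y = r sin θ, dA = r dr dθ) the integrand becomes 58, so

    ∬_D (58) dA = ∫_0^{2π} ∫_0^{4} (58) · r dr dθ.

Inner (r from 0 to 4): 464.
Outer (θ from 0 to 2π): 928π.

Therefore ∮_C P dx + Q dy = 928π.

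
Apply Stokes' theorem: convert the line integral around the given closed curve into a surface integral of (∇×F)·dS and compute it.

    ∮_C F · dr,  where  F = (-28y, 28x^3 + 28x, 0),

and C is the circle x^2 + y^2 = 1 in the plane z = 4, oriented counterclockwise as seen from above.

Let S be the flat disk x^2 + y^2 ≤ 1 in the plane z = 4, with upward unit normal n̂ = ẑ. By Stokes' theorem,

    ∮_C F · dr = ∬_S (∇ × F) · n̂ dS = ∬_D (curl F)_z dA,

where D is the disk x^2 + y^2 ≤ 1.

Compute the curl of F = (-28y, 28x^3 + 28x, 0):
    (∇ × F)_x = ∂F_z/∂y - ∂F_y/∂z = 0,
    (∇ × F)_y = ∂F_x/∂z - ∂F_z/∂x = 0,
    (∇ × F)_z = ∂F_y/∂x - ∂F_x/∂y = 84x^2 + 56.

On z = 4, (curl F)_z = 84x^2 + 56.

Convert to polar (x = r cos θ, y = r sin θ, dA = r dr dθ); the integrand becomes 84r^2cos(θ)^2 + 56, so

    ∬_D (curl F)_z dA = ∫_0^{2π} ∫_0^{1} (84r^2cos(θ)^2 + 56) · r dr dθ.

Inner (r from 0 to 1): 21cos(θ)^2 + 28.
Outer (θ from 0 to 2π): 77π.

Therefore ∮_C F · dr = 77π.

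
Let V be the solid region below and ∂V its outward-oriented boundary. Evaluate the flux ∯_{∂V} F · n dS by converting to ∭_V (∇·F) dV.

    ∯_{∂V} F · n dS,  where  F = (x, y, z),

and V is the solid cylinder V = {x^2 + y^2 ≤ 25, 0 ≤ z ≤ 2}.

By the divergence theorem,

    ∯_{∂V} F · n dS = ∭_V (∇ · F) dV.

Compute the divergence:
    ∇ · F = ∂F_x/∂x + ∂F_y/∂y + ∂F_z/∂z = 1 + 1 + 1 = 3.

In cylindrical coordinates, x = r cos(θ), y = r sin(θ), z = z, dV = r dr dθ dz, with 0 ≤ r ≤ 5, 0 ≤ θ ≤ 2π, 0 ≤ z ≤ 2.

The integrand, after substitution and multiplying by the volume element, becomes (3) · r, so

    ∭_V (∇·F) dV = ∫_0^{2π} ∫_0^{5} ∫_0^{2} (3) · r dz dr dθ.

Inner (z from 0 to 2): 6r.
Middle (r from 0 to 5): 75.
Outer (θ from 0 to 2π): 150π.

Therefore ∯_{∂V} F · n dS = 150π.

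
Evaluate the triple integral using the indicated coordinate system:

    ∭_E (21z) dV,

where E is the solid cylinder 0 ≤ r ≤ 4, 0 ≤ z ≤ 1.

In cylindrical coordinates, x = r cos(θ), y = r sin(θ), z = z, and dV = r dr dθ dz.

The integrand becomes 21z, so

    ∭_E (21z) dV = ∫_{0}^{2π} ∫_{0}^{4} ∫_{0}^{1} (21z) · r dz dr dθ.

Inner (z): 21r/2.
Middle (r from 0 to 4): 84.
Outer (θ): 168π.

Therefore the triple integral equals 168π.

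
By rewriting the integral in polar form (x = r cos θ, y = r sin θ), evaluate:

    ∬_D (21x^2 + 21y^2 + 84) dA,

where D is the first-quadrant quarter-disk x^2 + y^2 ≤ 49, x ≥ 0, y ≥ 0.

The region D is 0 ≤ r ≤ 7, 0 ≤ θ ≤ π/2 in polar coordinates, where x = r cos(θ), y = r sin(θ), and dA = r dr dθ.

Under the substitution, the integrand becomes 21r^2 + 84, so

    ∬_D (21x^2 + 21y^2 + 84) dA = ∫_{0}^{π/2} ∫_{0}^{7} (21r^2 + 84) · r dr dθ.

Inner integral (in r): ∫_{0}^{7} (21r^2 + 84) · r dr = 58653/4.

Outer integral (in θ): ∫_{0}^{π/2} (58653/4) dθ = 58653π/8.

Therefore ∬_D (21x^2 + 21y^2 + 84) dA = 58653π/8.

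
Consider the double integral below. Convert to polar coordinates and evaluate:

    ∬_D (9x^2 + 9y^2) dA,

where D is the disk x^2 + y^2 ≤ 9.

The region D is 0 ≤ r ≤ 3, 0 ≤ θ ≤ 2π in polar coordinates, where x = r cos(θ), y = r sin(θ), and dA = r dr dθ.

Under the substitution, the integrand becomes 9r^2, so

    ∬_D (9x^2 + 9y^2) dA = ∫_{0}^{2π} ∫_{0}^{3} (9r^2) · r dr dθ.

Inner integral (in r): ∫_{0}^{3} (9r^2) · r dr = 729/4.

Outer integral (in θ): ∫_{0}^{2π} (729/4) dθ = 729π/2.

Therefore ∬_D (9x^2 + 9y^2) dA = 729π/2.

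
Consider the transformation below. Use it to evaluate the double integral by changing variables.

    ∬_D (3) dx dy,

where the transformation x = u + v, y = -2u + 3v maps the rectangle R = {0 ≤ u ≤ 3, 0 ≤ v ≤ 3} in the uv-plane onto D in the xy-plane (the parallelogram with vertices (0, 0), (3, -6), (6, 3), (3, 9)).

Compute the Jacobian determinant of (x, y) with respect to (u, v):

    ∂(x,y)/∂(u,v) = | 1  1 | = (1)(3) - (1)(-2) = 5.
                   | -2  3 |

Its absolute value is |J| = 5 (the area scaling factor).

Substituting x = u + v, y = -2u + 3v into the integrand,

    3 → 3,

so the integral becomes

    ∬_R (3) · |J| du dv = ∫_0^3 ∫_0^3 (15) dv du.

Inner (v): 45.
Outer (u): 135.

Therefore ∬_D (3) dx dy = 135.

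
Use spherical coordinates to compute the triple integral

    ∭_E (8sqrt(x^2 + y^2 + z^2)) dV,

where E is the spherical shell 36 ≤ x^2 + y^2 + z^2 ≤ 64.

In spherical coordinates, x = ρ sin(φ) cos(θ), y = ρ sin(φ) sin(θ), z = ρ cos(φ), and dV = ρ^2 sin(φ) dρ dφ dθ.

The integrand becomes 8ρ, so

    ∭_E (8sqrt(x^2 + y^2 + z^2)) dV = ∫_{0}^{2π} ∫_{0}^{π} ∫_{6}^{8} (8ρ) · ρ^2 sin(φ) dρ dφ dθ.

Inner (ρ): 5600sin(φ).
Middle (φ): 11200.
Outer (θ): 22400π.

Therefore the triple integral equals 22400π.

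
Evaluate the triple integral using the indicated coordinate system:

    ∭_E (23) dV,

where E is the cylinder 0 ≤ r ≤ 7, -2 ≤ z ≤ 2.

In cylindrical coordinates, x = r cos(θ), y = r sin(θ), z = z, and dV = r dr dθ dz.

The integrand becomes 23, so

    ∭_E (23) dV = ∫_{0}^{2π} ∫_{0}^{7} ∫_{-2}^{2} (23) · r dz dr dθ.

Inner (z): 92r.
Middle (r from 0 to 7): 2254.
Outer (θ): 4508π.

Therefore the triple integral equals 4508π.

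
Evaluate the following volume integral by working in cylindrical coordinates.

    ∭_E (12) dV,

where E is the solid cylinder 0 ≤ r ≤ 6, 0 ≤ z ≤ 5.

In cylindrical coordinates, x = r cos(θ), y = r sin(θ), z = z, and dV = r dr dθ dz.

The integrand becomes 12, so

    ∭_E (12) dV = ∫_{0}^{2π} ∫_{0}^{6} ∫_{0}^{5} (12) · r dz dr dθ.

Inner (z): 60r.
Middle (r from 0 to 6): 1080.
Outer (θ): 2160π.

Therefore the triple integral equals 2160π.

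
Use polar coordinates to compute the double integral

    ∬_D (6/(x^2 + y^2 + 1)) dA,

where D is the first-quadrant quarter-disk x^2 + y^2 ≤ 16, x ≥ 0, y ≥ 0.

The region D is 0 ≤ r ≤ 4, 0 ≤ θ ≤ π/2 in polar coordinates, where x = r cos(θ), y = r sin(θ), and dA = r dr dθ.

Under the substitution, the integrand becomes 6/(r^2 + 1), so

    ∬_D (6/(x^2 + y^2 + 1)) dA = ∫_{0}^{π/2} ∫_{0}^{4} (6/(r^2 + 1)) · r dr dθ.

Inner integral (in r): ∫_{0}^{4} (6/(r^2 + 1)) · r dr = log(4913).

Outer integral (in θ): ∫_{0}^{π/2} (log(4913)) dθ = log(4913^(π/2)).

Therefore ∬_D (6/(x^2 + y^2 + 1)) dA = log(4913^(π/2)).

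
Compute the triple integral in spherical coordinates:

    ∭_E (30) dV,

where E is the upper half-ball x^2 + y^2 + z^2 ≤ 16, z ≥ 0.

In spherical coordinates, x = ρ sin(φ) cos(θ), y = ρ sin(φ) sin(θ), z = ρ cos(φ), and dV = ρ^2 sin(φ) dρ dφ dθ.

The integrand becomes 30, so

    ∭_E (30) dV = ∫_{0}^{2π} ∫_{0}^{π/2} ∫_{0}^{4} (30) · ρ^2 sin(φ) dρ dφ dθ.

Inner (ρ): 640sin(φ).
Middle (φ): 640.
Outer (θ): 1280π.

Therefore the triple integral equals 1280π.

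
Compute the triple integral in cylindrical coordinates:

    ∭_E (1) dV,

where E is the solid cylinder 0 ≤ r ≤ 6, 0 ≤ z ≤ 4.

In cylindrical coordinates, x = r cos(θ), y = r sin(θ), z = z, and dV = r dr dθ dz.

The integrand becomes 1, so

    ∭_E (1) dV = ∫_{0}^{2π} ∫_{0}^{6} ∫_{0}^{4} (1) · r dz dr dθ.

Inner (z): 4r.
Middle (r from 0 to 6): 72.
Outer (θ): 144π.

Therefore the triple integral equals 144π.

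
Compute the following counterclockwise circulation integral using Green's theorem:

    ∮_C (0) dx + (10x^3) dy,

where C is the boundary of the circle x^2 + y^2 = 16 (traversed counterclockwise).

Green's theorem converts the closed line integral into a double integral over the enclosed region D:

    ∮_C P dx + Q dy = ∬_D (∂Q/∂x - ∂P/∂y) dA.

Here P = 0, Q = 10x^3, so

    ∂Q/∂x = 30x^2,    ∂P/∂y = 0,
    ∂Q/∂x - ∂P/∂y = 30x^2.

D is the region x^2 + y^2 ≤ 16. Evaluating the double integral:

In polar coordinates (x = r cos θ, y = r sin θ, dA = r dr dθ) the integrand becomes 30r^2cos(θ)^2, so

    ∬_D (30x^2) dA = ∫_0^{2π} ∫_0^{4} (30r^2cos(θ)^2) · r dr dθ.

Inner (r from 0 to 4): 1920cos(θ)^2.
Outer (θ from 0 to 2π): 1920π.

Therefore ∮_C P dx + Q dy = 1920π.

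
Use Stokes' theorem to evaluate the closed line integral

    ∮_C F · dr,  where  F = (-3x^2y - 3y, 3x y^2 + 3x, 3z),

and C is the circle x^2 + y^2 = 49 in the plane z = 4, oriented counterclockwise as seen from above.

Let S be the flat disk x^2 + y^2 ≤ 49 in the plane z = 4, with upward unit normal n̂ = ẑ. By Stokes' theorem,

    ∮_C F · dr = ∬_S (∇ × F) · n̂ dS = ∬_D (curl F)_z dA,

where D is the disk x^2 + y^2 ≤ 49.

Compute the curl of F = (-3x^2y - 3y, 3x y^2 + 3x, 3z):
    (∇ × F)_x = ∂F_z/∂y - ∂F_y/∂z = 0,
    (∇ × F)_y = ∂F_x/∂z - ∂F_z/∂x = 0,
    (∇ × F)_z = ∂F_y/∂x - ∂F_x/∂y = 3x^2 + 3y^2 + 6.

On z = 4, (curl F)_z = 3x^2 + 3y^2 + 6.

Convert to polar (x = r cos θ, y = r sin θ, dA = r dr dθ); the integrand becomes 3r^2 + 6, so

    ∬_D (curl F)_z dA = ∫_0^{2π} ∫_0^{7} (3r^2 + 6) · r dr dθ.

Inner (r from 0 to 7): 7791/4.
Outer (θ from 0 to 2π): 7791π/2.

Therefore ∮_C F · dr = 7791π/2.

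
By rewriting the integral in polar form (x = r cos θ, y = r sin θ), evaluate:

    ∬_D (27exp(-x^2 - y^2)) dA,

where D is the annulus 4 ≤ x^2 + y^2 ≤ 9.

The region D is 2 ≤ r ≤ 3, 0 ≤ θ ≤ 2π in polar coordinates, where x = r cos(θ), y = r sin(θ), and dA = r dr dθ.

Under the substitution, the integrand becomes 27exp(-r^2), so

    ∬_D (27exp(-x^2 - y^2)) dA = ∫_{0}^{2π} ∫_{2}^{3} (27exp(-r^2)) · r dr dθ.

Inner integral (in r): ∫_{2}^{3} (27exp(-r^2)) · r dr = -(27 - 27exp(5))exp(-9)/2.

Outer integral (in θ): ∫_{0}^{2π} (-(27 - 27exp(5))exp(-9)/2) dθ = -27π (1 - exp(5))exp(-9).

Therefore ∬_D (27exp(-x^2 - y^2)) dA = -27π (1 - exp(5))exp(-9).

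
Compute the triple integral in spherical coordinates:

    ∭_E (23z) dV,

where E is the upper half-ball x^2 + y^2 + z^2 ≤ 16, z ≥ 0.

In spherical coordinates, x = ρ sin(φ) cos(θ), y = ρ sin(φ) sin(θ), z = ρ cos(φ), and dV = ρ^2 sin(φ) dρ dφ dθ.

The integrand becomes 23ρ cos(φ), so

    ∭_E (23z) dV = ∫_{0}^{2π} ∫_{0}^{π/2} ∫_{0}^{4} (23ρ cos(φ)) · ρ^2 sin(φ) dρ dφ dθ.

Inner (ρ): 736sin(2φ).
Middle (φ): 736.
Outer (θ): 1472π.

Therefore the triple integral equals 1472π.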